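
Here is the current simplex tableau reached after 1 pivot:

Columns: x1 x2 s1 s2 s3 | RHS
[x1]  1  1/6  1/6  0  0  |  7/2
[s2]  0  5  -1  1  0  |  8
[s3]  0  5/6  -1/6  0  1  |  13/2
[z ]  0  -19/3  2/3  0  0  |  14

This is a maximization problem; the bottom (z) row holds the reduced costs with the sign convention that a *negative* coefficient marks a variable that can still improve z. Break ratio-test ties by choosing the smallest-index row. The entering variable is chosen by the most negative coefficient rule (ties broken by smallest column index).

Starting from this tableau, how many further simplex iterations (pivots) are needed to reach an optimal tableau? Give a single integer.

2

pivot: x2 in, s2 out → z = 362/15
pivot: s1 in, x1 out → z = 203/6
No improving column remains; optimal.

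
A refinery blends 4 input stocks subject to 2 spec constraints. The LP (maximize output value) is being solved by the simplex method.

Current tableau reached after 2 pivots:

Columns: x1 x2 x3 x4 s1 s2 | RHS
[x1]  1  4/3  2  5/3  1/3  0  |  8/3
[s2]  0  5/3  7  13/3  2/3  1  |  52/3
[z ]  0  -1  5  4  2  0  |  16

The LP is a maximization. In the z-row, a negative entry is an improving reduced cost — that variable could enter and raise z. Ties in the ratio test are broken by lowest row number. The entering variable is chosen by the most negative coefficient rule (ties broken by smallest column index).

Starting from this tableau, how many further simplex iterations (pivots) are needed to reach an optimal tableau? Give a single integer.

pivot: x2 in, x1 out → z = 18
No improving column remains; optimal.

1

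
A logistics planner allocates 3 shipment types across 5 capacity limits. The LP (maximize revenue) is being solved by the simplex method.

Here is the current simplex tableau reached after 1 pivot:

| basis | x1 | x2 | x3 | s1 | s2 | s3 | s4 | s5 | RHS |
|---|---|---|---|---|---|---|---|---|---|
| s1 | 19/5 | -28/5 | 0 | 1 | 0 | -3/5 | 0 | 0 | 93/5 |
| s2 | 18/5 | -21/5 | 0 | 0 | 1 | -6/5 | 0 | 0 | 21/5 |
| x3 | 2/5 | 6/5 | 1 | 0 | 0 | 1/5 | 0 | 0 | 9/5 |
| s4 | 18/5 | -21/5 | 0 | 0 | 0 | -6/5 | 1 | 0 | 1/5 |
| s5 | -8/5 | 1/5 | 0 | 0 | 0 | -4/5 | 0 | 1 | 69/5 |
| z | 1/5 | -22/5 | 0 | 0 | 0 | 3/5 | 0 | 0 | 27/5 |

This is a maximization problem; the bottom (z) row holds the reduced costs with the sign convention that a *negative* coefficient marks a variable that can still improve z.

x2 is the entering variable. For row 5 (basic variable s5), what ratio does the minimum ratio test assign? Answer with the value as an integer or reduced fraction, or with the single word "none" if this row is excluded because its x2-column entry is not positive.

Ratio = RHS / (x2 entry) = (69/5) / (1/5) = 69.

69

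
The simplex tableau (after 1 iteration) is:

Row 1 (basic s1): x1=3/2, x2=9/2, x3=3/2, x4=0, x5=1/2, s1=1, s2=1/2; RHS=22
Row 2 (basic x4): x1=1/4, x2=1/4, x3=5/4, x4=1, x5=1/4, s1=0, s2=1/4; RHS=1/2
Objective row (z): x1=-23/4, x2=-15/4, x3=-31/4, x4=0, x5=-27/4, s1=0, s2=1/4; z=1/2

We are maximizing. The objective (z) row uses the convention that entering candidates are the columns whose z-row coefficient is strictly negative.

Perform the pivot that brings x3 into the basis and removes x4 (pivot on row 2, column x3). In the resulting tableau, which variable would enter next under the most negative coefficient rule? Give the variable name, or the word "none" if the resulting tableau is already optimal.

Pivot element 5/4. New z-row = old z-row − (-31/4)·(row 2/(5/4)).
Updated z-row coefficients: x1: -21/5, x2: -11/5, x3: 0, x4: 31/5, x5: -26/5, s1: 0, s2: 9/5.
The most negative is -26/5 in column x5, so x5 would enter next.

x5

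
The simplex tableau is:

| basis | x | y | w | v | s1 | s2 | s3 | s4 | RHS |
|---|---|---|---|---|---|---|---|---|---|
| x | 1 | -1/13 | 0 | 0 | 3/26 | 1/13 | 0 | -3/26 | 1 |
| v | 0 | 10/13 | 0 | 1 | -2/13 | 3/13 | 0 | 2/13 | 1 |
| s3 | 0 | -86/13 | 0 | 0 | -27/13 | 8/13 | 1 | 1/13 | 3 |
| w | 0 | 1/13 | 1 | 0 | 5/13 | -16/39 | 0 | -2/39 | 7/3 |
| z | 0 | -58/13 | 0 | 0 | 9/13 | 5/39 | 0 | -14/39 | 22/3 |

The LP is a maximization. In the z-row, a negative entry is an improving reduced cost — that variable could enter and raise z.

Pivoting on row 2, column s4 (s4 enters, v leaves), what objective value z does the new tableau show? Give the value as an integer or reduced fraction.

Minimum ratio for s4: 1/(2/13) = 13/2.
z changes by −(z-row coeff of s4)·ratio = −(-14/39)·(13/2) = 7/3.
New z = 22/3 + (7/3) = 29/3.

29/3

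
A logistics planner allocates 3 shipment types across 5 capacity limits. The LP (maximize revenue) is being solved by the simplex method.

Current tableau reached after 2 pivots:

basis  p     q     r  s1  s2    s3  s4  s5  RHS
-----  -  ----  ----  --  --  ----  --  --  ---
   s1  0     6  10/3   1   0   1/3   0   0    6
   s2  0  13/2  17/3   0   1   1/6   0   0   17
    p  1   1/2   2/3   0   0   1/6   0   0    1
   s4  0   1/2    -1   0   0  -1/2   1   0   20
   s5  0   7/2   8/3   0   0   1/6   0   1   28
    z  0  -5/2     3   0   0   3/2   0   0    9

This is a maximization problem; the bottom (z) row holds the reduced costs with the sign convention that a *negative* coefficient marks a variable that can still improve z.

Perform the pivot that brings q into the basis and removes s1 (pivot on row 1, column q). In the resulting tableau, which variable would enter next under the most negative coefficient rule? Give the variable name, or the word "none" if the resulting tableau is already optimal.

none

Pivot element 6. New z-row = old z-row − (-5/2)·(row 1/6).
Updated z-row coefficients: p: 0, q: 0, r: 79/18, s1: 5/12, s2: 0, s3: 59/36, s4: 0, s5: 0.
No coefficient is strictly negative; the tableau after this pivot is optimal.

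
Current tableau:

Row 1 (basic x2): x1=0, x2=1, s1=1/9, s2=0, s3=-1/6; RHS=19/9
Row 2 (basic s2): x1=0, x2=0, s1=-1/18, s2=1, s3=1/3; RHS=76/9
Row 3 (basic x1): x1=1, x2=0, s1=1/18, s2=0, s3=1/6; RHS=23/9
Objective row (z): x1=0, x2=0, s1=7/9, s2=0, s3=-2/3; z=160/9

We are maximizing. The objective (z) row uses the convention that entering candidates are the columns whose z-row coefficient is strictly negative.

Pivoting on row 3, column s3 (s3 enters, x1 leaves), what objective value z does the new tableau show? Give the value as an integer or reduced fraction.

28

Minimum ratio for s3: (23/9)/(1/6) = 46/3.
z changes by −(z-row coeff of s3)·ratio = −(-2/3)·(46/3) = 92/9.
New z = 160/9 + (92/9) = 28.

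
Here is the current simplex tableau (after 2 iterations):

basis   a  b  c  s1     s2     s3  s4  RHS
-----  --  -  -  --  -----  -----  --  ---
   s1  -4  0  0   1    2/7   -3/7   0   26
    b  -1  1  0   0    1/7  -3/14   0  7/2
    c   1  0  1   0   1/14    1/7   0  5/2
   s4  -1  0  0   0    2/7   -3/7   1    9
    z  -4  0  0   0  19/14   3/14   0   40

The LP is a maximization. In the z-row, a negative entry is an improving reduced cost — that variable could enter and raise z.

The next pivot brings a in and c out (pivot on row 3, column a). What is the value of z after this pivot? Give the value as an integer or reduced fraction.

50

Minimum ratio for a: (5/2)/1 = 5/2.
z changes by −(z-row coeff of a)·ratio = −(-4)·(5/2) = 10.
New z = 40 + 10 = 50.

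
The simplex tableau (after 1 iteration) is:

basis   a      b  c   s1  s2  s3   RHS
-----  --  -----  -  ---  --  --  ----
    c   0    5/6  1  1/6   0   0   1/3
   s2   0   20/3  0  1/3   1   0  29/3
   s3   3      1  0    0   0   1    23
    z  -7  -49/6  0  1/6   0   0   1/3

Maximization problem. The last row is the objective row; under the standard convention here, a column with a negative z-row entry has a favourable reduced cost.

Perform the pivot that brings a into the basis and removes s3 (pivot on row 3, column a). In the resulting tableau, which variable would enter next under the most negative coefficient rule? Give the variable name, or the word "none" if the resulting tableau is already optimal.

Pivot element 3. New z-row = old z-row − (-7)·(row 3/3).
Updated z-row coefficients: a: 0, b: -35/6, c: 0, s1: 1/6, s2: 0, s3: 7/3.
The most negative is -35/6 in column b, so b would enter next.

b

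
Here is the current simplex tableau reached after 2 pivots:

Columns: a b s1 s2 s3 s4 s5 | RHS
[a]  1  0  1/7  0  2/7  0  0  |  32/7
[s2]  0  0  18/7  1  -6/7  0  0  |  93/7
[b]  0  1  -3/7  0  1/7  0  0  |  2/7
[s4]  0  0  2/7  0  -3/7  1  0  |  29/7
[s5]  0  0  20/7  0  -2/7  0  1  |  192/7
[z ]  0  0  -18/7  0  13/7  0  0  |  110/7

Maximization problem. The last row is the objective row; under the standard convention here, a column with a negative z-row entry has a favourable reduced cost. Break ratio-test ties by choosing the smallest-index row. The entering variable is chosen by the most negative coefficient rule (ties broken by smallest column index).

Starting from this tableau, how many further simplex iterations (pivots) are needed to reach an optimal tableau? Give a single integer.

pivot: s1 in, s2 out → z = 29
No improving column remains; optimal.

1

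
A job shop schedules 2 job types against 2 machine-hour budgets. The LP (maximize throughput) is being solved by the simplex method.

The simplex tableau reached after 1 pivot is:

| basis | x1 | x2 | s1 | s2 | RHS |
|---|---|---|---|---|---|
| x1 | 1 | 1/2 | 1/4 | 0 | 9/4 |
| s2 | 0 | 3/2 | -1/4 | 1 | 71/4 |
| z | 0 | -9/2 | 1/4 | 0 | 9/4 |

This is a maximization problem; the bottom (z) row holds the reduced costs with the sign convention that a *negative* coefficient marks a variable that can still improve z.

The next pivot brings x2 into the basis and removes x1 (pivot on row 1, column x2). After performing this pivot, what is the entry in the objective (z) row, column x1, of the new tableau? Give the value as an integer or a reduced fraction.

9

Pivot element is row 1, column x2: 1/2.
Normalize row 1: new (row 1, x1) = 1/(1/2) = 2.
z-row ← z-row − (-9/2)·(new row 1): 0 − (-9/2)·2 = 9.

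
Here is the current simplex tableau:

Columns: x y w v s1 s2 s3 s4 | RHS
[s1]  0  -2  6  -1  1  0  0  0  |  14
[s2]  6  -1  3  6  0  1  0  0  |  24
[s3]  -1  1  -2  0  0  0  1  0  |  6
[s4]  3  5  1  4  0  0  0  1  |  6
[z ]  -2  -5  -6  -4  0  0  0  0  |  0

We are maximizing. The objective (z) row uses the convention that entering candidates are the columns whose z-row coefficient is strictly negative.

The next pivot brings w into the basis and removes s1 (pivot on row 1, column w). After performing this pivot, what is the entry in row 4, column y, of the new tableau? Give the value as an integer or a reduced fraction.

16/3

Pivot element is row 1, column w: 6.
Normalize row 1: new (row 1, y) = (-2)/6 = -1/3.
row 4 ← row 4 − 1·(new row 1): 5 − 1·(-1/3) = 16/3.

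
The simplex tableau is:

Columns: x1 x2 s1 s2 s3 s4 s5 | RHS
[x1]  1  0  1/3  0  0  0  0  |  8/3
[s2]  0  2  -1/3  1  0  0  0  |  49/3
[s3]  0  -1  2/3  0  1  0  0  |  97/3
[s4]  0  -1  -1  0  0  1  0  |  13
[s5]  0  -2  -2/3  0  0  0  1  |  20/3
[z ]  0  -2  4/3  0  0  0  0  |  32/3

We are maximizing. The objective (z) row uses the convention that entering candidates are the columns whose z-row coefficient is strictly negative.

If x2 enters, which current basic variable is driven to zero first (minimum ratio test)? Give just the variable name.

Ratios: row 1 (x1): entry 0 ≤ 0, skip; row 2 (s2): (49/3)/2 = 49/6; row 3 (s3): entry -1 ≤ 0, skip; row 4 (s4): entry -1 ≤ 0, skip; row 5 (s5): entry -2 ≤ 0, skip.
Minimum ratio 49/6 is in the s2 row, so s2 leaves.

s2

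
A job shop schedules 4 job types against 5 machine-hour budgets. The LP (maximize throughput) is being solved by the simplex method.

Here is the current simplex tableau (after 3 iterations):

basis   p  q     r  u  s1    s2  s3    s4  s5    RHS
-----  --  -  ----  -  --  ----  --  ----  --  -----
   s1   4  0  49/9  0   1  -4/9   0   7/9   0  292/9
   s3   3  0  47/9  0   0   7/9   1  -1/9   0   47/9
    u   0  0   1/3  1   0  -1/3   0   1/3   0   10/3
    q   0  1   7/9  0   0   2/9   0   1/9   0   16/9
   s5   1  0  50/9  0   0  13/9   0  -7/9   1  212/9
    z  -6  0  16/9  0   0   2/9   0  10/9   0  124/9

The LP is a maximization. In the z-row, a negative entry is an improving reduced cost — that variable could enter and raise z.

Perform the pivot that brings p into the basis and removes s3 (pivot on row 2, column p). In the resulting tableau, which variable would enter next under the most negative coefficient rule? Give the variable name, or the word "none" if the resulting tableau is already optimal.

Pivot element 3. New z-row = old z-row − (-6)·(row 2/3).
Updated z-row coefficients: p: 0, q: 0, r: 110/9, u: 0, s1: 0, s2: 16/9, s3: 2, s4: 8/9, s5: 0.
No coefficient is strictly negative; the tableau after this pivot is optimal.

none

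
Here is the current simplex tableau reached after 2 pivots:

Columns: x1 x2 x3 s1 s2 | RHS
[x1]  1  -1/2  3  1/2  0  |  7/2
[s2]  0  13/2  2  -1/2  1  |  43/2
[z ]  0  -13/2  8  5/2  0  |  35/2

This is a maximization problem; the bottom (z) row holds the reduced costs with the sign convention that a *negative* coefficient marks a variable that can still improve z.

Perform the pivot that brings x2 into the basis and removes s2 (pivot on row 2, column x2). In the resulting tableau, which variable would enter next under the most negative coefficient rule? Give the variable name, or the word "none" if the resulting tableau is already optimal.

Pivot element 13/2. New z-row = old z-row − (-13/2)·(row 2/(13/2)).
Updated z-row coefficients: x1: 0, x2: 0, x3: 10, s1: 2, s2: 1.
No coefficient is strictly negative; the tableau after this pivot is optimal.

none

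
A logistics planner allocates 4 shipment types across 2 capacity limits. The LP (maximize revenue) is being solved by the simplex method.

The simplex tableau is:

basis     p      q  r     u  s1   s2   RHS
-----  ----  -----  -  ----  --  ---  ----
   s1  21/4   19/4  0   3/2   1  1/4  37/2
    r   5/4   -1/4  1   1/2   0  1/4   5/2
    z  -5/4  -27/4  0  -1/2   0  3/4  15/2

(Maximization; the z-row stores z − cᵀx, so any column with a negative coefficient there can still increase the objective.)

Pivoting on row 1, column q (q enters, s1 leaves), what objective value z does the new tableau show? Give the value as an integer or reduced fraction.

Minimum ratio for q: (37/2)/(19/4) = 74/19.
z changes by −(z-row coeff of q)·ratio = −(-27/4)·(74/19) = 999/38.
New z = 15/2 + (999/38) = 642/19.

642/19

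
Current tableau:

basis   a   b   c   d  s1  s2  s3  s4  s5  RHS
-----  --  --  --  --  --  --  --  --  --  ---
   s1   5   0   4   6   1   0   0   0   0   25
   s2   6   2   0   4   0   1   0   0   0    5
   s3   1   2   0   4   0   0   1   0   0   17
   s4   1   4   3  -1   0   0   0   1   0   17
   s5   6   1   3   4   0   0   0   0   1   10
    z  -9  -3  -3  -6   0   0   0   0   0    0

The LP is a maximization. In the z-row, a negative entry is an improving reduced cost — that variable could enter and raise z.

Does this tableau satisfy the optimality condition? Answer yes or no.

no

Column a has objective-row coefficient -9, which is negative; an improving pivot exists, so not yet optimal.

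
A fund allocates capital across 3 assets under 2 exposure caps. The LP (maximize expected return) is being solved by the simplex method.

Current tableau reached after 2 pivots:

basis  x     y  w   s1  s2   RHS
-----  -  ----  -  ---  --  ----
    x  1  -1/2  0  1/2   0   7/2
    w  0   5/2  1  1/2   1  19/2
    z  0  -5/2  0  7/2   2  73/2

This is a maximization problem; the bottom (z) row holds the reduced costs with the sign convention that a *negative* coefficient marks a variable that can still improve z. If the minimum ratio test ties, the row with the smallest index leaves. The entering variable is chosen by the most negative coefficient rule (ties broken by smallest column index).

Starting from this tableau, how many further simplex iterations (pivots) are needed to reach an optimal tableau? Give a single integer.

1

pivot: y in, w out → z = 46
No improving column remains; optimal.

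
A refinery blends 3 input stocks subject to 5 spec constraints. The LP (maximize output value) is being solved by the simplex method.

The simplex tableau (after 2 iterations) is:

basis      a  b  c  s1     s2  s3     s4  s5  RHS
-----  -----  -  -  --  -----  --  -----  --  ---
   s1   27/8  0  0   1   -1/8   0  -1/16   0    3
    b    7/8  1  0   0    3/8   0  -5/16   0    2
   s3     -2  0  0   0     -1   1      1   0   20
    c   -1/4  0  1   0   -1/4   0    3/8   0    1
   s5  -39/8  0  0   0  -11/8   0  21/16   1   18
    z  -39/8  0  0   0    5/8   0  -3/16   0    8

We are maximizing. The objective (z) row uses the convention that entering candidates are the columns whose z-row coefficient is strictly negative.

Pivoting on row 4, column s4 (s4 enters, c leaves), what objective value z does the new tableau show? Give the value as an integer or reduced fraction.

17/2

Minimum ratio for s4: 1/(3/8) = 8/3.
z changes by −(z-row coeff of s4)·ratio = −(-3/16)·(8/3) = 1/2.
New z = 8 + (1/2) = 17/2.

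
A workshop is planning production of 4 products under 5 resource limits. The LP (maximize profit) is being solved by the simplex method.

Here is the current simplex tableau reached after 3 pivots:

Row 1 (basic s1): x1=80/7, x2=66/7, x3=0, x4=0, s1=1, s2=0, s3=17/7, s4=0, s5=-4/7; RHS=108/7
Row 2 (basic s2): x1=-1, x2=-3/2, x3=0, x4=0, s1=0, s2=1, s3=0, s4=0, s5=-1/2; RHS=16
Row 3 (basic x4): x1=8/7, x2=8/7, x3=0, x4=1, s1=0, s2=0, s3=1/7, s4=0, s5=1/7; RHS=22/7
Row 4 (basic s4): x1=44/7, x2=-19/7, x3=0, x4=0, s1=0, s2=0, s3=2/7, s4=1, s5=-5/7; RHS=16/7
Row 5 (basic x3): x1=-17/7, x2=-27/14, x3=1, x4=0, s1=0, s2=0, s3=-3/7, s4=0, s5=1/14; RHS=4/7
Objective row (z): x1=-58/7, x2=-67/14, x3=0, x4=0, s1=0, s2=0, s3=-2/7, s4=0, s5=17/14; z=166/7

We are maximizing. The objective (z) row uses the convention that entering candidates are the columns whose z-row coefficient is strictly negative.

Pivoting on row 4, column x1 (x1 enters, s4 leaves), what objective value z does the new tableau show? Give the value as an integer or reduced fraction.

Minimum ratio for x1: (16/7)/(44/7) = 4/11.
z changes by −(z-row coeff of x1)·ratio = −(-58/7)·(4/11) = 232/77.
New z = 166/7 + (232/77) = 294/11.

294/11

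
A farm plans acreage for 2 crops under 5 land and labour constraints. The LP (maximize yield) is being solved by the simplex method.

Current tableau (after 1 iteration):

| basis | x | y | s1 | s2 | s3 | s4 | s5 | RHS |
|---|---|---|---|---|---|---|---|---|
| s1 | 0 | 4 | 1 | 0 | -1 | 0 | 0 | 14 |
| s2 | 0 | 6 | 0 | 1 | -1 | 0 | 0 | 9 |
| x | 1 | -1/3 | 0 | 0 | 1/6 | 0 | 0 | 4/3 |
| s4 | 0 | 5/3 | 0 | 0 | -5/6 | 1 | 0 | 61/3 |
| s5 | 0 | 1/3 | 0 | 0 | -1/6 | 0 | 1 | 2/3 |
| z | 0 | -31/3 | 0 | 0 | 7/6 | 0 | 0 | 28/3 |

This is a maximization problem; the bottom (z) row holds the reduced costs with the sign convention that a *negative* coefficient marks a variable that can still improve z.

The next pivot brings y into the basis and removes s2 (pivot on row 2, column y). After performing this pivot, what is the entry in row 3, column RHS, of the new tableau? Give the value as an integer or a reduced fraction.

11/6

Pivot element is row 2, column y: 6.
Normalize row 2: new (row 2, RHS) = 9/6 = 3/2.
row 3 ← row 3 − (-1/3)·(new row 2): 4/3 − (-1/3)·(3/2) = 11/6.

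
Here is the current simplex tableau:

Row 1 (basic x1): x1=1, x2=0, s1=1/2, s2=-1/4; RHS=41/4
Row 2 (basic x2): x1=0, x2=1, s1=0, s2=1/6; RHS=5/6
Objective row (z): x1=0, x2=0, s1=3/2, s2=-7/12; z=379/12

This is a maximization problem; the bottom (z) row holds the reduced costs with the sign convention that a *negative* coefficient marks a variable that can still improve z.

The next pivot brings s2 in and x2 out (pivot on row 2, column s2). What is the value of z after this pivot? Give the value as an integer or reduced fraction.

Minimum ratio for s2: (5/6)/(1/6) = 5.
z changes by −(z-row coeff of s2)·ratio = −(-7/12)·5 = 35/12.
New z = 379/12 + (35/12) = 69/2.

69/2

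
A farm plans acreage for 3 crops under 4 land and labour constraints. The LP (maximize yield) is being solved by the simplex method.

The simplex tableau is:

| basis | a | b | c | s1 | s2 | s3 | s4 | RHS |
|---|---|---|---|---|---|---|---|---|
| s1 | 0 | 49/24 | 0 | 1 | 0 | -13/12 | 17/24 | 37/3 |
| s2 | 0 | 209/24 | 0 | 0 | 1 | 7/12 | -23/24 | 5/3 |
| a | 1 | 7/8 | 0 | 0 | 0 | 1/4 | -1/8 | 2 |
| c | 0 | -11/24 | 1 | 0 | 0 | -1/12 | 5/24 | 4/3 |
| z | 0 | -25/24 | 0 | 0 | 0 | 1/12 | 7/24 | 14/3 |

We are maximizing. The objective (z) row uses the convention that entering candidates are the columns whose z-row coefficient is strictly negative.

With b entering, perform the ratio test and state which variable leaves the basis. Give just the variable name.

Ratios: row 1 (s1): (37/3)/(49/24) = 296/49; row 2 (s2): (5/3)/(209/24) = 40/209; row 3 (a): 2/(7/8) = 16/7; row 4 (c): entry -11/24 ≤ 0, skip.
Minimum ratio 40/209 is in the s2 row, so s2 leaves.

s2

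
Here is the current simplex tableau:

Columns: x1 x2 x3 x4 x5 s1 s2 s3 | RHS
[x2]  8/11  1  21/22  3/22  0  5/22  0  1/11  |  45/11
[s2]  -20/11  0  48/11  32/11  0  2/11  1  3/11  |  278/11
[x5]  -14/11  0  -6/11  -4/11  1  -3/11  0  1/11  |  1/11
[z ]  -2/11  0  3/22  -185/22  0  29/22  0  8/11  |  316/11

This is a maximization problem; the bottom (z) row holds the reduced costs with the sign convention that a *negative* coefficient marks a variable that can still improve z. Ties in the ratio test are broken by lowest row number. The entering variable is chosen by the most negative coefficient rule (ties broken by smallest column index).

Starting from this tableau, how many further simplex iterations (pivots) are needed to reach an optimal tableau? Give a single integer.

pivot: x4 in, s2 out → z = 3257/32
pivot: x1 in, x2 out → z = 1576/13
No improving column remains; optimal.

2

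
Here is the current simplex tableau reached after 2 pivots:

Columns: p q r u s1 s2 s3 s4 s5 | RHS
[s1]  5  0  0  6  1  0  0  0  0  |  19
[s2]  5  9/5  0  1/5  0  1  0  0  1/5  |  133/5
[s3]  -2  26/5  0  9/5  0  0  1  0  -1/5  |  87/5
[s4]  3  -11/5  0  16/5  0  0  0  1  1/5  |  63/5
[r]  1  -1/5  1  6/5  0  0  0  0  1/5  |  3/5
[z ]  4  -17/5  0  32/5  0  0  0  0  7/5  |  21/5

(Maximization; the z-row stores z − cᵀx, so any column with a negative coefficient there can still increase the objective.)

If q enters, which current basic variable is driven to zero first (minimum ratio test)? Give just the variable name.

Ratios: row 1 (s1): entry 0 ≤ 0, skip; row 2 (s2): (133/5)/(9/5) = 133/9; row 3 (s3): (87/5)/(26/5) = 87/26; row 4 (s4): entry -11/5 ≤ 0, skip; row 5 (r): entry -1/5 ≤ 0, skip.
Minimum ratio 87/26 is in the s3 row, so s3 leaves.

s3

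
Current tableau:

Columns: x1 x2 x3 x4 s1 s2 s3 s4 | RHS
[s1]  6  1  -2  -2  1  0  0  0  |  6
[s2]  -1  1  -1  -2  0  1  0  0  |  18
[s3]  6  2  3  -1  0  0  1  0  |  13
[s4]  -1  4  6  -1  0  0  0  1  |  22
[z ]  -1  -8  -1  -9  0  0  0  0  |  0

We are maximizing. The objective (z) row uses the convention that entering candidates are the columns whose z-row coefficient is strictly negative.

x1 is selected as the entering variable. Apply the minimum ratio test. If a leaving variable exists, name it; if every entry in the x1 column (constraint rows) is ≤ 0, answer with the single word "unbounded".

Ratios: row 1 (s1): 6/6 = 1; row 2 (s2): entry -1 ≤ 0, skip; row 3 (s3): 13/6 = 13/6; row 4 (s4): entry -1 ≤ 0, skip.
Minimum ratio is in the s1 row, so s1 leaves.

s1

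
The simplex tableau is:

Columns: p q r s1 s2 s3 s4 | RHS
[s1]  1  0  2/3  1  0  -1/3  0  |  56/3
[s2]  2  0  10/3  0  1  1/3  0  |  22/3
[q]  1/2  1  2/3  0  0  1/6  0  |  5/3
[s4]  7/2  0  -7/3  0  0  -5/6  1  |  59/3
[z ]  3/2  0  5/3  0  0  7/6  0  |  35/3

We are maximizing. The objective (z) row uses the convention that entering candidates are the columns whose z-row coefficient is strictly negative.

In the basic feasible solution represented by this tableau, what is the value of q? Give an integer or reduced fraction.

q is basic (row 3); its value is the RHS of that row: 5/3.

5/3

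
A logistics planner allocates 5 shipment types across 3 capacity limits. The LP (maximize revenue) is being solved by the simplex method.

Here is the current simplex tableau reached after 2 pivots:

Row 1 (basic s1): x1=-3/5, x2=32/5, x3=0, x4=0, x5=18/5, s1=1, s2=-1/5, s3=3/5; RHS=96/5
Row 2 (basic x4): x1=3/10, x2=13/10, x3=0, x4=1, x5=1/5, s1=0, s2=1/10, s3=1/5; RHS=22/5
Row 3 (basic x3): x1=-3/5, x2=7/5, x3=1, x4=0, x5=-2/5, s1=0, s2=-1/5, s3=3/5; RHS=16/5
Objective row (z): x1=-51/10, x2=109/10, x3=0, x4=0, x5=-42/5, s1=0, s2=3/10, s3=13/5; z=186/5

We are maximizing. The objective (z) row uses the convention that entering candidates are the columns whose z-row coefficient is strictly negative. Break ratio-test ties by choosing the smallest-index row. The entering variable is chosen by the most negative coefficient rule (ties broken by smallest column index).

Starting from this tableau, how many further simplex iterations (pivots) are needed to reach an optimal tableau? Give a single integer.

2

pivot: x5 in, s1 out → z = 82
pivot: x1 in, x4 out → z = 147
No improving column remains; optimal.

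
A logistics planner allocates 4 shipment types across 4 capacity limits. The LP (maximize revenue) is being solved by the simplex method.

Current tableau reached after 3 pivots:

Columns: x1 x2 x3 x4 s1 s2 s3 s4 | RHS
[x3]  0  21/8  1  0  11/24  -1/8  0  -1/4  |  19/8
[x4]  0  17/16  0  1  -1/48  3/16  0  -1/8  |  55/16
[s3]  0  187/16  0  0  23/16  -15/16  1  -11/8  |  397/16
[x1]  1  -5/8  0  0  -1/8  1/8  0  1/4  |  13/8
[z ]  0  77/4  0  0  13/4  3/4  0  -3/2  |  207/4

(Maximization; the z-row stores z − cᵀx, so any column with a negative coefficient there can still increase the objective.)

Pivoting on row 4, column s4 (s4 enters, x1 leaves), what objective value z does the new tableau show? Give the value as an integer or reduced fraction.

Minimum ratio for s4: (13/8)/(1/4) = 13/2.
z changes by −(z-row coeff of s4)·ratio = −(-3/2)·(13/2) = 39/4.
New z = 207/4 + (39/4) = 123/2.

123/2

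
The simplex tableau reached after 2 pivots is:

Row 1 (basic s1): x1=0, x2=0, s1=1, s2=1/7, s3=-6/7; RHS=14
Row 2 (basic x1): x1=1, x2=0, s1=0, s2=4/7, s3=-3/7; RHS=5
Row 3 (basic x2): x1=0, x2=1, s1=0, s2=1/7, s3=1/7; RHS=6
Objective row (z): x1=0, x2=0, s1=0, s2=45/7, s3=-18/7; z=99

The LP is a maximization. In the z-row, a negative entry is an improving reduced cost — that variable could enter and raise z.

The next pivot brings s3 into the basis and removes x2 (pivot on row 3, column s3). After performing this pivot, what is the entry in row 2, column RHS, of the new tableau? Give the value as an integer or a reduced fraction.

23

Pivot element is row 3, column s3: 1/7.
Normalize row 3: new (row 3, RHS) = 6/(1/7) = 42.
row 2 ← row 2 − (-3/7)·(new row 3): 5 − (-3/7)·42 = 23.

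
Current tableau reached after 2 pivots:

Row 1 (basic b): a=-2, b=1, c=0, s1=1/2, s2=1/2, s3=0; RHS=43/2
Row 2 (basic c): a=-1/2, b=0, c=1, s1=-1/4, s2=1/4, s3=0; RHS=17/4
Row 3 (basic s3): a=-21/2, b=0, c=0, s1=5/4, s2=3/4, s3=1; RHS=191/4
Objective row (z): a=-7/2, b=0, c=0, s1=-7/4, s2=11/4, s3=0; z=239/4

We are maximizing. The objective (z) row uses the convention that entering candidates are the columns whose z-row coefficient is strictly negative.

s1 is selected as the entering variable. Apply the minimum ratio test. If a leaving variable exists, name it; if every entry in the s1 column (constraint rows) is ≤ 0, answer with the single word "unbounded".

Ratios: row 1 (b): (43/2)/(1/2) = 43; row 2 (c): entry -1/4 ≤ 0, skip; row 3 (s3): (191/4)/(5/4) = 191/5.
Minimum ratio is in the s3 row, so s3 leaves.

s3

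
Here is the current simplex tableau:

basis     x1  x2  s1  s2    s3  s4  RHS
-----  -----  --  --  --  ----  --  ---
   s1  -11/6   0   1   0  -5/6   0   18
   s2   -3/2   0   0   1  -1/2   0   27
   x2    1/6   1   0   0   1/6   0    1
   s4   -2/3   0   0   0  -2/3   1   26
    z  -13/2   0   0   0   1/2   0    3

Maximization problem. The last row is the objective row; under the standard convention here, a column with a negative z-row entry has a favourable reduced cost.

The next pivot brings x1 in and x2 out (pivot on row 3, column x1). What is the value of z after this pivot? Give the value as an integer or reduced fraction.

42

Minimum ratio for x1: 1/(1/6) = 6.
z changes by −(z-row coeff of x1)·ratio = −(-13/2)·6 = 39.
New z = 3 + 39 = 42.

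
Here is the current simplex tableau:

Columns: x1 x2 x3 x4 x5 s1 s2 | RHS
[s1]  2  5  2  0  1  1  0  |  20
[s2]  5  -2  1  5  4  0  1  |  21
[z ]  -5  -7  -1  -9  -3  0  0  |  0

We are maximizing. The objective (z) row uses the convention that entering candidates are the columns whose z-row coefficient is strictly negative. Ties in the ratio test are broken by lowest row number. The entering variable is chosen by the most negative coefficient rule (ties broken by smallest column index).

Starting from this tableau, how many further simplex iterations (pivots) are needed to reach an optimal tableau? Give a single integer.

pivot: x4 in, s2 out → z = 189/5
pivot: x2 in, s1 out → z = 401/5
No improving column remains; optimal.

2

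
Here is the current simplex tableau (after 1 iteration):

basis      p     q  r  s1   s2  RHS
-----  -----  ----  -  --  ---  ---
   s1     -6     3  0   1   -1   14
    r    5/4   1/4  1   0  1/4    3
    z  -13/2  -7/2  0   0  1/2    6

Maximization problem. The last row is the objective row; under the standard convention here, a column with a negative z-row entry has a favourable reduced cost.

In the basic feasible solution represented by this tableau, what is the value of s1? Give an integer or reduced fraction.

s1 is basic (row 1); its value is the RHS of that row: 14.

14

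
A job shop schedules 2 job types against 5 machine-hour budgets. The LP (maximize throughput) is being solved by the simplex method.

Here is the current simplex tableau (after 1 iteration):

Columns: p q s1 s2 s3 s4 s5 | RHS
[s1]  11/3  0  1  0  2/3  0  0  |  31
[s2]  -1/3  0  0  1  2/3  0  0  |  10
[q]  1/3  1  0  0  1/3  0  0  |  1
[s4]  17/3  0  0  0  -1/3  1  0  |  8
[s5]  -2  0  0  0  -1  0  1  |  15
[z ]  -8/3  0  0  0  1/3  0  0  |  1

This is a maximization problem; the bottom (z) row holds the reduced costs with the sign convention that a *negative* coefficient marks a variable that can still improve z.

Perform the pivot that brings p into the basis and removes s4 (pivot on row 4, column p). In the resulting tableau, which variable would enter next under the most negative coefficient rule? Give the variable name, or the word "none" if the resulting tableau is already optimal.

Pivot element 17/3. New z-row = old z-row − (-8/3)·(row 4/(17/3)).
Updated z-row coefficients: p: 0, q: 0, s1: 0, s2: 0, s3: 3/17, s4: 8/17, s5: 0.
No coefficient is strictly negative; the tableau after this pivot is optimal.

none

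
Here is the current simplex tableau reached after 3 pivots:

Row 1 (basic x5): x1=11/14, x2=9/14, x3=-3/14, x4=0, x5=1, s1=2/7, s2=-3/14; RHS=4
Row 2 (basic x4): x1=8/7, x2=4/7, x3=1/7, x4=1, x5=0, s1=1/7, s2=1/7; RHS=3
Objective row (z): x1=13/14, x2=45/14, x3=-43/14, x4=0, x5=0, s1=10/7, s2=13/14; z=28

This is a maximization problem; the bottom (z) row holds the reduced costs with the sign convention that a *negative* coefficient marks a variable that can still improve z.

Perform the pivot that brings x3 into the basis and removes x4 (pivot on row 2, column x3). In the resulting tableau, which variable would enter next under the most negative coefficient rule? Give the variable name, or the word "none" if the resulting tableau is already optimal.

Pivot element 1/7. New z-row = old z-row − (-43/14)·(row 2/(1/7)).
Updated z-row coefficients: x1: 51/2, x2: 31/2, x3: 0, x4: 43/2, x5: 0, s1: 9/2, s2: 4.
No coefficient is strictly negative; the tableau after this pivot is optimal.

none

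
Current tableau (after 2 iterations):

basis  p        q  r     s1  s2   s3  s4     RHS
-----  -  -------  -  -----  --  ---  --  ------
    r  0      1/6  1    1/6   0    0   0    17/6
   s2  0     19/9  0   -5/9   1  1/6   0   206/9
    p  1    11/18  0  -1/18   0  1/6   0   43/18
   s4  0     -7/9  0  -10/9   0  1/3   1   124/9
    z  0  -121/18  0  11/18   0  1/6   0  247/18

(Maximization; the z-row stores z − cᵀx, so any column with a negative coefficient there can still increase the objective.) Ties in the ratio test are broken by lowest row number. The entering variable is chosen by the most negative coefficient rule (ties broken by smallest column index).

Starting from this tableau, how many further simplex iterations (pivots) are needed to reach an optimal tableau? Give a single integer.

1

pivot: q in, p out → z = 40
No improving column remains; optimal.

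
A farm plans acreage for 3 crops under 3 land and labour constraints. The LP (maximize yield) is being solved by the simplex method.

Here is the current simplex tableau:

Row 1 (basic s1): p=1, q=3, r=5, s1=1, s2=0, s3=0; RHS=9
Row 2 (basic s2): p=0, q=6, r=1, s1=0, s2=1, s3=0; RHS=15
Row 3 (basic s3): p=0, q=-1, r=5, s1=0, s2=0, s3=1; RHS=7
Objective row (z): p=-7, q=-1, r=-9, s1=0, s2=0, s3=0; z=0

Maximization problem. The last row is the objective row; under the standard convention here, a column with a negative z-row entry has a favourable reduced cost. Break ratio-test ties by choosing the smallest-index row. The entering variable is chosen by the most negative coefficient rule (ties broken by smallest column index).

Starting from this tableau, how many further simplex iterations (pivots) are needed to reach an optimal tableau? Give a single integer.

pivot: r in, s3 out → z = 63/5
pivot: p in, s1 out → z = 133/5
pivot: s3 in, r out → z = 63
No improving column remains; optimal.

3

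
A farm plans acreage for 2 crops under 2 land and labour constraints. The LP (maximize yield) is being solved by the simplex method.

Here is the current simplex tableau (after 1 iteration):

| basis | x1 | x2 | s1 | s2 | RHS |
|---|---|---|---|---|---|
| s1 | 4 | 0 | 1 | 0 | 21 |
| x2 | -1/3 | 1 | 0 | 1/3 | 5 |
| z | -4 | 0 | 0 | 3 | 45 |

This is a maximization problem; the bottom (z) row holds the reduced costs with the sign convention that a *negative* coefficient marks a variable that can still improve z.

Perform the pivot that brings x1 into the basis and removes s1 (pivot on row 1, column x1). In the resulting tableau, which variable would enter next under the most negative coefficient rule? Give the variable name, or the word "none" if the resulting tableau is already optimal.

Pivot element 4. New z-row = old z-row − (-4)·(row 1/4).
Updated z-row coefficients: x1: 0, x2: 0, s1: 1, s2: 3.
No coefficient is strictly negative; the tableau after this pivot is optimal.

none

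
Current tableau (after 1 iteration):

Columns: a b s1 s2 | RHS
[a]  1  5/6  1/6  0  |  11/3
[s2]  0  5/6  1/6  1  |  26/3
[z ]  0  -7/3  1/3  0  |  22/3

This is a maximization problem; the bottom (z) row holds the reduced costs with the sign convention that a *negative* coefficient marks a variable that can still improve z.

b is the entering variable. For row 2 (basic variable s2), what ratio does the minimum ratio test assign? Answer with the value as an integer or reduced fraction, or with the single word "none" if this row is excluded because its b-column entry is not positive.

52/5

Ratio = RHS / (b entry) = (26/3) / (5/6) = 52/5.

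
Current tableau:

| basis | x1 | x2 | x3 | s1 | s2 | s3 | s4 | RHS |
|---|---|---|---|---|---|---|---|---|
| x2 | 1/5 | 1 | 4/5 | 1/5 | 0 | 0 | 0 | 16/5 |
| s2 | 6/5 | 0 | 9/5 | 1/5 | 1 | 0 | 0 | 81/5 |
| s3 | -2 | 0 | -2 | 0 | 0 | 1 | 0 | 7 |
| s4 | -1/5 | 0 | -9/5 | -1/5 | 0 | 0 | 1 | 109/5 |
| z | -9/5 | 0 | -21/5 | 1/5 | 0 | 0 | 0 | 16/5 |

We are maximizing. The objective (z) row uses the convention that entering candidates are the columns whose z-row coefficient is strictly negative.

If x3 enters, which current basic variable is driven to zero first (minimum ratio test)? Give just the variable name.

Ratios: row 1 (x2): (16/5)/(4/5) = 4; row 2 (s2): (81/5)/(9/5) = 9; row 3 (s3): entry -2 ≤ 0, skip; row 4 (s4): entry -9/5 ≤ 0, skip.
Minimum ratio 4 is in the x2 row, so x2 leaves.

x2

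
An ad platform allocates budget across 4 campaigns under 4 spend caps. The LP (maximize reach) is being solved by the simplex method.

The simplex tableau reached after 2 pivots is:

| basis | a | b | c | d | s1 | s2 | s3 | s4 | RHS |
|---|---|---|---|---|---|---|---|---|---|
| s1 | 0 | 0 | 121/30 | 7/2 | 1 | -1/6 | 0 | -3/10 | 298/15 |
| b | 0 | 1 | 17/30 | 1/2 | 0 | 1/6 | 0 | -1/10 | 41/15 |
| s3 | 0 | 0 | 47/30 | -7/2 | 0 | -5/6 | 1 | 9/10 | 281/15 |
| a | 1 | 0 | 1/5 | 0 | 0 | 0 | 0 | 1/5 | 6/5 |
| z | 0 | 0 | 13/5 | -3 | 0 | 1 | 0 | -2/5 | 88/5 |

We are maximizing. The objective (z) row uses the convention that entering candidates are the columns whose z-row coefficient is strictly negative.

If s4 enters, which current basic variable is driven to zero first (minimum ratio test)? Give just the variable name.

a

Ratios: row 1 (s1): entry -3/10 ≤ 0, skip; row 2 (b): entry -1/10 ≤ 0, skip; row 3 (s3): (281/15)/(9/10) = 562/27; row 4 (a): (6/5)/(1/5) = 6.
Minimum ratio 6 is in the a row, so a leaves.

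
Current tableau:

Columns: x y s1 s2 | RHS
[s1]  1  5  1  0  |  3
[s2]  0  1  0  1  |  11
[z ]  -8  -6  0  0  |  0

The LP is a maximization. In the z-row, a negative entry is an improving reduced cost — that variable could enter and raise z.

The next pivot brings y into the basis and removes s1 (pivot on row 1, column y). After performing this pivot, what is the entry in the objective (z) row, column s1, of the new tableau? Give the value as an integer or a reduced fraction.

6/5

Pivot element is row 1, column y: 5.
Normalize row 1: new (row 1, s1) = 1/5 = 1/5.
z-row ← z-row − (-6)·(new row 1): 0 − (-6)·(1/5) = 6/5.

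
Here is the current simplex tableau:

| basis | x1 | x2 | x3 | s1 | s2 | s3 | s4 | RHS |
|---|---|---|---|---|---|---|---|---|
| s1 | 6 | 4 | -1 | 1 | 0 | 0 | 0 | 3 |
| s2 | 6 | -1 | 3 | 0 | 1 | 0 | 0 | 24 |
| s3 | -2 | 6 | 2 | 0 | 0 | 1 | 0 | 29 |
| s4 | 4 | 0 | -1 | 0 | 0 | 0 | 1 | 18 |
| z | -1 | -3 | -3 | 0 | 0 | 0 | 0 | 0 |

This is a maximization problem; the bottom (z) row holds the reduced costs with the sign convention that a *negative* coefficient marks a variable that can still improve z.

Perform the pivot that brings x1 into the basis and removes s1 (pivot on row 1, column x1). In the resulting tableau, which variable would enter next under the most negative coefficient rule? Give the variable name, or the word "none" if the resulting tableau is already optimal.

x3

Pivot element 6. New z-row = old z-row − (-1)·(row 1/6).
Updated z-row coefficients: x1: 0, x2: -7/3, x3: -19/6, s1: 1/6, s2: 0, s3: 0, s4: 0.
The most negative is -19/6 in column x3, so x3 would enter next.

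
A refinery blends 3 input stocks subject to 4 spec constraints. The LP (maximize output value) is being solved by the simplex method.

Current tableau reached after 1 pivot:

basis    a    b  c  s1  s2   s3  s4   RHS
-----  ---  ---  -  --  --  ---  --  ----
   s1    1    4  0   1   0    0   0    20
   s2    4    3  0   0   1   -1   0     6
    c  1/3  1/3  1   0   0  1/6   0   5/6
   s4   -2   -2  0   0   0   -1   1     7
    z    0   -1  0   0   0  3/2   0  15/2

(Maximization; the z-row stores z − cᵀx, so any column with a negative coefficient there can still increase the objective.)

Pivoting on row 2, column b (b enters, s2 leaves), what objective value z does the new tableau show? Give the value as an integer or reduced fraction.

19/2

Minimum ratio for b: 6/3 = 2.
z changes by −(z-row coeff of b)·ratio = −(-1)·2 = 2.
New z = 15/2 + 2 = 19/2.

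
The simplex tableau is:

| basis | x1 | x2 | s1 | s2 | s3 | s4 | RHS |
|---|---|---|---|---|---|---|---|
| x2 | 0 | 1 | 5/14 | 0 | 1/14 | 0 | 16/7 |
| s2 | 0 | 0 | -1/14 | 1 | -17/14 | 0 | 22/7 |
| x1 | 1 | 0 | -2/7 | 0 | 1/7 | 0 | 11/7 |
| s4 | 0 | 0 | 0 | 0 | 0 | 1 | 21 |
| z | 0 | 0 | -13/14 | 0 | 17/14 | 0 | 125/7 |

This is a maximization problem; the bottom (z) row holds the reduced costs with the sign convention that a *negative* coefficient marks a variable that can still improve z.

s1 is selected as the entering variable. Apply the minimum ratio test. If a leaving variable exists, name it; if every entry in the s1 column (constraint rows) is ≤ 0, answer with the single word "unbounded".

Ratios: row 1 (x2): (16/7)/(5/14) = 32/5; row 2 (s2): entry -1/14 ≤ 0, skip; row 3 (x1): entry -2/7 ≤ 0, skip; row 4 (s4): entry 0 ≤ 0, skip.
Minimum ratio is in the x2 row, so x2 leaves.

x2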